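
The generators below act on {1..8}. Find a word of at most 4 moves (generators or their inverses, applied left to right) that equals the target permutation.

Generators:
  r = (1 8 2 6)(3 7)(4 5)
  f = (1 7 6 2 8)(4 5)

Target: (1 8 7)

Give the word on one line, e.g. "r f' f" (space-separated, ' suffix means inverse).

  after f: (1 7 6 2 8)(4 5)
  after f: (1 6 8 7 2)
  after r': (1 2 6)(3 7 8)(4 5)
  after r': (1 8 7)

f f r' r'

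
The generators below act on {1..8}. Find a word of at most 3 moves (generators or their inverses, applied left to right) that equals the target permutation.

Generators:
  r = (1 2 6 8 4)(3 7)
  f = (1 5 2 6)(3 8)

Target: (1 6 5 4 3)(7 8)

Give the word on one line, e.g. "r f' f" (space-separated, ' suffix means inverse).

  after f': (1 6 2 5)(3 8)
  after r': (1 2 5 4 8 7 3 6)
  after f: (1 6 5 4 3)(7 8)

f' r' f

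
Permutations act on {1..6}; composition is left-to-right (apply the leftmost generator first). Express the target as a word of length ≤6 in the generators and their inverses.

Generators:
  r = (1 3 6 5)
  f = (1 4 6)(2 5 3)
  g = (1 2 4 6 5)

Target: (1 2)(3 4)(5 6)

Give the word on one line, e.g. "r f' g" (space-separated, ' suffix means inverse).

  after r: (1 3 6 5)
  after g: (1 3 5 2 4 6)
  after g: (1 3)(2 6)(4 5)
  after f: (1 2)(3 4)(5 6)

r g g f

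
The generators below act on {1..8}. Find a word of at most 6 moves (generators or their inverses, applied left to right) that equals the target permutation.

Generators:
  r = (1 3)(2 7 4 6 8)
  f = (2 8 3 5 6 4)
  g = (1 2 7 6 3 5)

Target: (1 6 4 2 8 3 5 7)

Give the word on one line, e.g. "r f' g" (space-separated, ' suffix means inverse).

g r g' f r'

  after g: (1 2 7 6 3 5)
  after r: (1 7 8 2 4 6)(3 5)
  after g': (1 2 4 7 8)(5 6)
  after f: (1 8)(3 5 4 7)
  after r': (1 6 4 2 8 3 5 7)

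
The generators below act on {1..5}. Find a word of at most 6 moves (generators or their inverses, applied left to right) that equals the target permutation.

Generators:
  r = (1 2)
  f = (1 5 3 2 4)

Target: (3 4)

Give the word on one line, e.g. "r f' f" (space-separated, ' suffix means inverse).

f r' f' r' r'

  after f: (1 5 3 2 4)
  after r': (1 5 3)(2 4)
  after f': (3 4)
  after r': (1 2)(3 4)
  after r': (3 4)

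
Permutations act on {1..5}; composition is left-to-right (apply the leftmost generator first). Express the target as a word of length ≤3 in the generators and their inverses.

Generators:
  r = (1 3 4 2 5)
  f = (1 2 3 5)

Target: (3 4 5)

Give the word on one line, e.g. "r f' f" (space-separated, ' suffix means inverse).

  after r: (1 3 4 2 5)
  after f: (1 5 2)(3 4)
  after f: (3 4 5)

r f f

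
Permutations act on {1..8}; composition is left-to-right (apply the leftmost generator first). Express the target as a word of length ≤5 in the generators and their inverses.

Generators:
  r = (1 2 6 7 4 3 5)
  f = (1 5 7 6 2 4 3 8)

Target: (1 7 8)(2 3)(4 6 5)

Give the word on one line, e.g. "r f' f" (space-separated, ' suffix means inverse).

f' f' f' r'

  after f': (1 8 3 4 2 6 7 5)
  after f': (1 3 2 7)(4 6 5 8)
  after f': (1 4 7 8 2 5 3 6)
  after r': (1 7 8)(2 3)(4 6 5)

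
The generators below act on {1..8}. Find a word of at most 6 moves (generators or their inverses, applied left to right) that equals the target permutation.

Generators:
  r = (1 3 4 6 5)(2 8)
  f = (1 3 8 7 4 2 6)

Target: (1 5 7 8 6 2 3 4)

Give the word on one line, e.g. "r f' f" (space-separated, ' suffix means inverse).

  after r: (1 3 4 6 5)(2 8)
  after r: (1 4 5 3 6)
  after f: (1 2 6 3)(4 5 8 7)
  after f: (1 6 8 4 5 7 2)
  after r: (1 5 7 8 6 2 3 4)

r r f f r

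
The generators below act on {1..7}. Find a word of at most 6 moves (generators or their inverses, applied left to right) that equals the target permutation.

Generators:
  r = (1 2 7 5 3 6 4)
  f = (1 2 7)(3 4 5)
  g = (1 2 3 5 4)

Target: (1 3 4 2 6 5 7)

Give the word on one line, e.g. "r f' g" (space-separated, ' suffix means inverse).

  after f: (1 2 7)(3 4 5)
  after g: (1 3)(2 7)
  after f: (1 4 5 3 2)
  after r': (1 6 3)(2 4 7)
  after r': (1 3 4 2 6 5 7)

f g f r' r'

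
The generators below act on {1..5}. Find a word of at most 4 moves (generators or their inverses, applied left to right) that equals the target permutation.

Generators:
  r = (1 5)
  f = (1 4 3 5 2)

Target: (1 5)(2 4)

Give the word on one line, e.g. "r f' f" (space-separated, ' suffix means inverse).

r' f' r f

  after r': (1 5)
  after f': (1 3 4)(2 5)
  after r: (1 3 4 5 2)
  after f: (1 5)(2 4)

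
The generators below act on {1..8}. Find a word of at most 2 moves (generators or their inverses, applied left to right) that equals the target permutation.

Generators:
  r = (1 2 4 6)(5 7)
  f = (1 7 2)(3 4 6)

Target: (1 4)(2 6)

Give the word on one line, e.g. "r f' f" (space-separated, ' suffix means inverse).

  after r': (1 6 4 2)(5 7)
  after r': (1 4)(2 6)

r' r'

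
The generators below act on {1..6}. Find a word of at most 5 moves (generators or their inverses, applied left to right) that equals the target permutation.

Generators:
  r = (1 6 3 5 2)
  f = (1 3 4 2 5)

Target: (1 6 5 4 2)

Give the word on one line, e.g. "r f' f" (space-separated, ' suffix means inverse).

r f r f' r

  after r: (1 6 3 5 2)
  after f: (1 6 4 2 3)
  after r: (1 3 6 4)(2 5)
  after f': (3 6)(4 5)
  after r: (1 6 5 4 2)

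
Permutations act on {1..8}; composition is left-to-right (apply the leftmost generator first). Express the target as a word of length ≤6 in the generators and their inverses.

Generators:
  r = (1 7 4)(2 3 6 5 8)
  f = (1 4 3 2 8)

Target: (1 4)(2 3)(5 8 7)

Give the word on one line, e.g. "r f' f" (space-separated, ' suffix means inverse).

  after r: (1 7 4)(2 3 6 5 8)
  after f': (1 7)(2 4 8 3 6 5)
  after f': (1 7 8 4 2)(3 6 5)
  after r': (2 4 8 7 5)
  after f: (1 4)(2 3)(5 8 7)

r f' f' r' f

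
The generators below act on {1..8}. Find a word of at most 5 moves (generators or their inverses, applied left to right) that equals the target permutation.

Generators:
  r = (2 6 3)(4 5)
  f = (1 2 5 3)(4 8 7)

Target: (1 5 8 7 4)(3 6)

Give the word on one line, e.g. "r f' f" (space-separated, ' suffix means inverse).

r' f' f'

  after r': (2 3 6)(4 5)
  after f': (1 3 6)(2 5 7 8 4)
  after f': (1 5 8 7 4)(3 6)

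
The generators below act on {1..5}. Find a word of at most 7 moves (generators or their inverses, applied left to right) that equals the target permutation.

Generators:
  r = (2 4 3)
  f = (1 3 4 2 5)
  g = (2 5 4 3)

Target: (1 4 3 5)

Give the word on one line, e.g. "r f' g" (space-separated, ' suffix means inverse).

f r' r' r' g'

  after f: (1 3 4 2 5)
  after r': (1 4 3 2 5)
  after r': (1 2 5)
  after r': (1 3 4 2 5)
  after g': (1 4 3 5)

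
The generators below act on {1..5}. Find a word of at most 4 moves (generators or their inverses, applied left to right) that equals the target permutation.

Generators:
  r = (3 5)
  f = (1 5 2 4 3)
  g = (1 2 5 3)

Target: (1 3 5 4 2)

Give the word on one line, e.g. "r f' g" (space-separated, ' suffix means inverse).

  after g: (1 2 5 3)
  after f': (1 5 4 2)
  after r: (1 3 5 4 2)

g f' r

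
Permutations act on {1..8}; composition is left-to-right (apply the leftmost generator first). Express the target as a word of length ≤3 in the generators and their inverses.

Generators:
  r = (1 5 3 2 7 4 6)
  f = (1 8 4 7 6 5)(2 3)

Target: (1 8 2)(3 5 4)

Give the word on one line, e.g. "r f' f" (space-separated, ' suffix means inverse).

  after f: (1 8 4 7 6 5)(2 3)
  after r': (1 8 7 4 2 5 6)
  after r': (1 8 2)(3 5 4)

f r' r'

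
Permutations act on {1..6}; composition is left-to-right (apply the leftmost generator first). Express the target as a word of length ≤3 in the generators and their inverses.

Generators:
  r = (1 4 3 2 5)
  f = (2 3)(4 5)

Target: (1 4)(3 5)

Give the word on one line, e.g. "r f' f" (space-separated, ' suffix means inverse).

  after r': (1 5 2 3 4)
  after f': (1 4)(3 5)

r' f'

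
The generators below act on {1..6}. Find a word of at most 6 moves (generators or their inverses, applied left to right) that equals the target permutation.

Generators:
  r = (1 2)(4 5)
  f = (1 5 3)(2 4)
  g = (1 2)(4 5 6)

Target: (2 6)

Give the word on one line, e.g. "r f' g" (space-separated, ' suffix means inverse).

f' r' g f

  after f': (1 3 5)(2 4)
  after r': (1 3 4)(2 5)
  after g: (1 3 5)(2 6 4)
  after f: (2 6)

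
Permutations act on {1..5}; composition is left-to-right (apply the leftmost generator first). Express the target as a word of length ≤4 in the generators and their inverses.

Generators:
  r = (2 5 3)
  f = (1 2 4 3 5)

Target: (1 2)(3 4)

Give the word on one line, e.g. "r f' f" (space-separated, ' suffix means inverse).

  after r: (2 5 3)
  after f: (1 2)(3 4)

r f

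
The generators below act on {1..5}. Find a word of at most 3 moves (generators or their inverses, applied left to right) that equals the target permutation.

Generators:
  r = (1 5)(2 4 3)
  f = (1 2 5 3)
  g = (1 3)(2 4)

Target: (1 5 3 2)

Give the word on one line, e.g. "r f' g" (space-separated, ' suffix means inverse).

  after r': (1 5)(2 3 4)
  after g: (1 5 3 2)

r' g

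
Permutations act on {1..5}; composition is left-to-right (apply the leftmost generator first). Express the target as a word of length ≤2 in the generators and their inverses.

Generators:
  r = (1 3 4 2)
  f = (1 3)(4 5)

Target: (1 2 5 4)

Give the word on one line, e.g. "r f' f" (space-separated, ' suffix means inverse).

r' f

  after r': (1 2 4 3)
  after f: (1 2 5 4)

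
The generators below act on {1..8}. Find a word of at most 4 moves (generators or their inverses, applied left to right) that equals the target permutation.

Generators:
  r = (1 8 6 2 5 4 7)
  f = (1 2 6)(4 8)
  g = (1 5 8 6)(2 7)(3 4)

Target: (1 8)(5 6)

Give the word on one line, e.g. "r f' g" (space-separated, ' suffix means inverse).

  after g': (1 6 8 5)(2 7)(3 4)
  after g': (1 8)(5 6)

g' g'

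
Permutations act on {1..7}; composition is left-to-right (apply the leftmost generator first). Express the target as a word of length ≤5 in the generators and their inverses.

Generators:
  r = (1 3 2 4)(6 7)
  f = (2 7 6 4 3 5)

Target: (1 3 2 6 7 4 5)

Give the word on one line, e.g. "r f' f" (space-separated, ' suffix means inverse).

  after r: (1 3 2 4)(6 7)
  after f: (1 5 2 3 7 4)
  after r': (1 5 3 6 7 2)
  after r': (1 5)(2 4)(3 7)
  after f': (1 3 2 6 7 4 5)

r f r' r' f'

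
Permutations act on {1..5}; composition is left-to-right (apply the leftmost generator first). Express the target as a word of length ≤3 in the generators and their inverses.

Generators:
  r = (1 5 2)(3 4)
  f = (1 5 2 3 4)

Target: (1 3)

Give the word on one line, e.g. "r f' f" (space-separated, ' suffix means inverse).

  after f': (1 4 3 2 5)
  after r: (1 3)

f' r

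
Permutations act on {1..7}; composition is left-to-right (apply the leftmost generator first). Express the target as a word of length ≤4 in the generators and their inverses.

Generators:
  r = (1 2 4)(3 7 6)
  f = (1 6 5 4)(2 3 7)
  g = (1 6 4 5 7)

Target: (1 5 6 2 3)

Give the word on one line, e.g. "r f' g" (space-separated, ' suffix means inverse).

  after r': (1 4 2)(3 6 7)
  after g: (1 5 7 3 4 2 6)
  after r: (1 5 6 2 3)

r' g r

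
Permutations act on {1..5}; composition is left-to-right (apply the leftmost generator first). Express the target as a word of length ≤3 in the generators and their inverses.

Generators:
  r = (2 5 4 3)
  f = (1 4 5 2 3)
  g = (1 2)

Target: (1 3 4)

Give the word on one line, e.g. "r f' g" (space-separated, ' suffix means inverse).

r g f

  after r: (2 5 4 3)
  after g: (1 2 5 4 3)
  after f: (1 3 4)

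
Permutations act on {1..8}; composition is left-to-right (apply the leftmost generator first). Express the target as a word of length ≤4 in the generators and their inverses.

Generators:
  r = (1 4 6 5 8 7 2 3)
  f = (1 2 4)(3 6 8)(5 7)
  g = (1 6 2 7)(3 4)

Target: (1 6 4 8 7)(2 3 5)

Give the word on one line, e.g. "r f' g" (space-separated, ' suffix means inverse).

  after g: (1 6 2 7)(3 4)
  after r': (1 4 2 8 5 6 7 3)
  after g': (1 3 7 4 6 2 8 5)
  after f: (1 6 4 8 7)(2 3 5)

g r' g' f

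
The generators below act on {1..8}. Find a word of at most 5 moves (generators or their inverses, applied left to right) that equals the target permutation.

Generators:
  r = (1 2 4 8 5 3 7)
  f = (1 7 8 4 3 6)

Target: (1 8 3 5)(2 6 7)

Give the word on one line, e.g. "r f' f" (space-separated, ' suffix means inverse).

  after r': (1 7 3 5 8 4 2)
  after r': (1 3 8 2 7 5 4)
  after r': (1 5 2 3 4 7 8)
  after f: (1 5 2 6)(4 8 7)
  after r': (1 8 3 5)(2 6 7)

r' r' r' f r'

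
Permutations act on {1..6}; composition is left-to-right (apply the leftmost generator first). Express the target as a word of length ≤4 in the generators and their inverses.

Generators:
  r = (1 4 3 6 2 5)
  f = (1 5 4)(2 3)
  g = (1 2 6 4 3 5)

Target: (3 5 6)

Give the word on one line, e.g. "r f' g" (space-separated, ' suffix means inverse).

g f f g'

  after g: (1 2 6 4 3 5)
  after f: (1 3 4 2 6)
  after f: (1 2 6 5 4 3)
  after g': (3 5 6)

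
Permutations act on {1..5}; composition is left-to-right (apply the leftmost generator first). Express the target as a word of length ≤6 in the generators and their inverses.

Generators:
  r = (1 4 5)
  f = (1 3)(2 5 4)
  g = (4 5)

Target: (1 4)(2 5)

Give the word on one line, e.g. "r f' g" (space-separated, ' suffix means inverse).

f g f' r' g'

  after f: (1 3)(2 5 4)
  after g: (1 3)(2 4)
  after f': (2 5)
  after r': (1 5 2 4)
  after g': (1 4)(2 5)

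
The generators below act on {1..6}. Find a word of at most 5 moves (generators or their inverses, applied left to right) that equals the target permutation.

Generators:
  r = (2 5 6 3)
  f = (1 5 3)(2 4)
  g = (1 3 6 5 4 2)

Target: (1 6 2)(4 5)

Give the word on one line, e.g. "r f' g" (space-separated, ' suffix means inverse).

  after g: (1 3 6 5 4 2)
  after g: (1 6 4)(2 3 5)
  after f: (1 6 2)(4 5)

g g f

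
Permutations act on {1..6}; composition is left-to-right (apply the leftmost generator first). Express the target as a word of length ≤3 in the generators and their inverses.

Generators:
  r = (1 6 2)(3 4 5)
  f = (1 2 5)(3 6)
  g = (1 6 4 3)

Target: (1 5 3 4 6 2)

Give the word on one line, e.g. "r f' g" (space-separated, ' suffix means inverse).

f g f

  after f: (1 2 5)(3 6)
  after g: (1 2 5 6)(3 4)
  after f: (1 5 3 4 6 2)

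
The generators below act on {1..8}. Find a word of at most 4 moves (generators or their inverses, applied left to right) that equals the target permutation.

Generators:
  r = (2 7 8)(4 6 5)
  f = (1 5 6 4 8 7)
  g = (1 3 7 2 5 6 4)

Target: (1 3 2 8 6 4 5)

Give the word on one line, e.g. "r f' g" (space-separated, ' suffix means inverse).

r g r'

  after r: (2 7 8)(4 6 5)
  after g: (1 3 7 8 5)
  after r': (1 3 2 8 6 4 5)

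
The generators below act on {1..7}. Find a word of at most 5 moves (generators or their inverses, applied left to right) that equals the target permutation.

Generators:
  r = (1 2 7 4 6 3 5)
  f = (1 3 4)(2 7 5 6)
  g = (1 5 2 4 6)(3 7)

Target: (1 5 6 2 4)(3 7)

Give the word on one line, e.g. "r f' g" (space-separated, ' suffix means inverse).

g f r f' r'

  after g: (1 5 2 4 6)(3 7)
  after f: (1 6 3 5 7 4 2)
  after r: (1 3)(4 7 6 5)
  after f': (2 6 7 5 3 4)
  after r': (1 5 6 2 4)(3 7)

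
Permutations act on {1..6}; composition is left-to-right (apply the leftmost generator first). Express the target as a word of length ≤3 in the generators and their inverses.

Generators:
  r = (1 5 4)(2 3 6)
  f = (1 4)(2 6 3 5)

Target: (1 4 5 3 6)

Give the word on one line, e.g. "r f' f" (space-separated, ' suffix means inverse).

f f r'

  after f: (1 4)(2 6 3 5)
  after f: (2 3)(5 6)
  after r': (1 4 5 3 6)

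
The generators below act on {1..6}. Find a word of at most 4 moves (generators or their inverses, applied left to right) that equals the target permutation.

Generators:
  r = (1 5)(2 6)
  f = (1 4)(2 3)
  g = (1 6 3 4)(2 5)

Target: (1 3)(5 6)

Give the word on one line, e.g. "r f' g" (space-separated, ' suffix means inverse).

f' g' r'

  after f': (1 4)(2 3)
  after g': (1 3 5 2 6)
  after r': (1 3)(5 6)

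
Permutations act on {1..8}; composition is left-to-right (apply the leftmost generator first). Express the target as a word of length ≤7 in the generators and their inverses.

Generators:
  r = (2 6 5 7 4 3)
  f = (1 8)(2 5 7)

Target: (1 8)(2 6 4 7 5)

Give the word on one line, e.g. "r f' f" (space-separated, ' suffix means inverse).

  after f': (1 8)(2 7 5)
  after r': (1 8)(2 5 3 4 7 6)
  after f: (2 7 6 5 3 4)
  after f: (1 8)(3 4 5)(6 7)
  after r: (1 8)(2 6 4 7 5)

f' r' f f r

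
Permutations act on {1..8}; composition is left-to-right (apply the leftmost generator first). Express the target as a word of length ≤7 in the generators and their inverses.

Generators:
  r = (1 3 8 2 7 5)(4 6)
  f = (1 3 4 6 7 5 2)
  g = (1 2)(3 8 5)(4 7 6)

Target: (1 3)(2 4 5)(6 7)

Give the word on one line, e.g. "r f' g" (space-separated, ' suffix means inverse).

  after r: (1 3 8 2 7 5)(4 6)
  after f': (2 6 3 8 5)
  after f': (1 2 4 3 8 7 6)
  after r': (1 8 2 6 5 7 4)
  after r': (1 3)(2 4 5)(6 7)

r f' f' r' r'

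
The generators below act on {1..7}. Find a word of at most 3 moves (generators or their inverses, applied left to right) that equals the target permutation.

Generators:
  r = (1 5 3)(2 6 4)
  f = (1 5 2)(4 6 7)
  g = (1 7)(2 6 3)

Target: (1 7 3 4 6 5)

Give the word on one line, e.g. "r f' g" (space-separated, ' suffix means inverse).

  after g: (1 7)(2 6 3)
  after r: (1 7 5 3 6)(2 4)
  after r: (1 7 3 4 6 5)

g r r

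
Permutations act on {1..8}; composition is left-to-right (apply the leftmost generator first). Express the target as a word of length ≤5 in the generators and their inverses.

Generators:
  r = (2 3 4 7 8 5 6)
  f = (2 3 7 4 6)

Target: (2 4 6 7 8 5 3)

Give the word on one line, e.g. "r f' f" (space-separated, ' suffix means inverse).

  after r: (2 3 4 7 8 5 6)
  after f: (2 7 8 5)(3 6)
  after f: (2 4 6 7 8 5 3)

r f f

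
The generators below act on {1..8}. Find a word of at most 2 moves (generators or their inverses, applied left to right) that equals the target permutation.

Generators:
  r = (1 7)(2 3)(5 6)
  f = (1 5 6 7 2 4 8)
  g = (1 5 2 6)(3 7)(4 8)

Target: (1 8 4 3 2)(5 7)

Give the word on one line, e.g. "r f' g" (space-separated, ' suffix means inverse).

  after f': (1 8 4 2 7 6 5)
  after r: (1 8 4 3 2)(5 7)

f' r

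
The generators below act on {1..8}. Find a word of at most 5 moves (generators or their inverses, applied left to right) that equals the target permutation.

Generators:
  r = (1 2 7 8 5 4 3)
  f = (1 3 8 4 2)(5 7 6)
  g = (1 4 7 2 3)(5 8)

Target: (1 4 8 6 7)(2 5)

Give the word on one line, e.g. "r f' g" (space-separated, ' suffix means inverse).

g' f f

  after g': (1 3 2 7 4)(5 8)
  after f: (1 8 7 2 6 5 4 3)
  after f: (1 4 8 6 7)(2 5)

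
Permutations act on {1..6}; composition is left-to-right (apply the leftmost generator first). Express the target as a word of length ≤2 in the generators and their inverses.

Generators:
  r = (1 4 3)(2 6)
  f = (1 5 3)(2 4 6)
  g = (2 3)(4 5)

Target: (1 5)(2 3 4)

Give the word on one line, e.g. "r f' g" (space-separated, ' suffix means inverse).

  after f: (1 5 3)(2 4 6)
  after r: (1 5)(2 3 4)

f r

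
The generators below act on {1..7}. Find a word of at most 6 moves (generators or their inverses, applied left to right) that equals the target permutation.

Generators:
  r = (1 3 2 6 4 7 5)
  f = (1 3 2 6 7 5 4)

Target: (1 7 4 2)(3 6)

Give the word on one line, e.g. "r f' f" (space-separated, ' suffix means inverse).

r' r' f r'

  after r': (1 5 7 4 6 2 3)
  after r': (1 7 6 3 5 4 2)
  after f: (1 5)(2 3 4 6)
  after r': (1 7 4 2)(3 6)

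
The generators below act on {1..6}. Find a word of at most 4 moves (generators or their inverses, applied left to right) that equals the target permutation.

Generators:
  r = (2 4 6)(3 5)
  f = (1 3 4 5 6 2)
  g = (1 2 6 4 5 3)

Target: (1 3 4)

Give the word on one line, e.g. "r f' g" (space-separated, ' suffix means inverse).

  after r': (2 6 4)(3 5)
  after g': (1 3 4)

r' g'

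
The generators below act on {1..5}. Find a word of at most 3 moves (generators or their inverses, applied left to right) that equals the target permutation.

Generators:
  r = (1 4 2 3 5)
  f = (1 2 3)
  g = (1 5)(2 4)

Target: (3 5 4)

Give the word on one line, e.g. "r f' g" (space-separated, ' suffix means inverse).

f' r r

  after f': (1 3 2)
  after r: (1 5)(2 4)
  after r: (3 5 4)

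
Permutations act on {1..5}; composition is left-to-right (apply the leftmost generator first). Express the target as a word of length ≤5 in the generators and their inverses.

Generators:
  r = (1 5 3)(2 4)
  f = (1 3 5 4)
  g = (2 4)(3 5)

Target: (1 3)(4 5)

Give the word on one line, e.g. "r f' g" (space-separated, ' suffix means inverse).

f r' r' g' r'

  after f: (1 3 5 4)
  after r': (1 5 2 4 3)
  after r': (4 5)
  after g': (2 4 3 5)
  after r': (1 3)(4 5)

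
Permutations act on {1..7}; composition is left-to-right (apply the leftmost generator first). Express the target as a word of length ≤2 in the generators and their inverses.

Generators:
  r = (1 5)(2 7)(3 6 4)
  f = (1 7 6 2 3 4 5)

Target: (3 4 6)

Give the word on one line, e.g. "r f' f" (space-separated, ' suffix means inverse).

r r

  after r: (1 5)(2 7)(3 6 4)
  after r: (3 4 6)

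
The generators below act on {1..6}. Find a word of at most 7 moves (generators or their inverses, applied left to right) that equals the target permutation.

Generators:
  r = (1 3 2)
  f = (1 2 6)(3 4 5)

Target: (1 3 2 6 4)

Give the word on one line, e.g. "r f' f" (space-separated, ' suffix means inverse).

  after f': (1 6 2)(3 5 4)
  after r': (1 6 3 5 4)
  after f': (1 2)(3 4 6 5)
  after f': (2 6 4)
  after r: (1 3 2 6 4)

f' r' f' f' r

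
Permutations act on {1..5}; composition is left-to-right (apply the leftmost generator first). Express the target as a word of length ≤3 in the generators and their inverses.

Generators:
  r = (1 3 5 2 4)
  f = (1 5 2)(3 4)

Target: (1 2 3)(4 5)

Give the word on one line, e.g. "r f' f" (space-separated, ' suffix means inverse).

  after f: (1 5 2)(3 4)
  after r: (1 2 3)(4 5)

f r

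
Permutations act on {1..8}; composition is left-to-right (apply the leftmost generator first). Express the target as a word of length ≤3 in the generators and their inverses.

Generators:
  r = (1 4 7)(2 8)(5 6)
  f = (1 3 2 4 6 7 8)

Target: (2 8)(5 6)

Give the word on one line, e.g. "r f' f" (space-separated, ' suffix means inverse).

  after r': (1 7 4)(2 8)(5 6)
  after r': (1 4 7)
  after r': (2 8)(5 6)

r' r' r'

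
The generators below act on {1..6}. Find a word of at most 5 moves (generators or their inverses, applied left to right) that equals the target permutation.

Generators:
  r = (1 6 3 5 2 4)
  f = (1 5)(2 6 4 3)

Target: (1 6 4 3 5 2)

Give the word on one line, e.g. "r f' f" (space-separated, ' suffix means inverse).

  after f: (1 5)(2 6 4 3)
  after r': (1 3 5 4 6 2)
  after f': (1 4 2 5 6 3)
  after f': (1 6 4 3 5 2)

f r' f' f'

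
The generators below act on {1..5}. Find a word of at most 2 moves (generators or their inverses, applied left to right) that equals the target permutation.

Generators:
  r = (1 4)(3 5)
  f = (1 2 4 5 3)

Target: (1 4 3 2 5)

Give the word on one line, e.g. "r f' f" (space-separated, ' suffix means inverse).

  after f: (1 2 4 5 3)
  after f: (1 4 3 2 5)

f f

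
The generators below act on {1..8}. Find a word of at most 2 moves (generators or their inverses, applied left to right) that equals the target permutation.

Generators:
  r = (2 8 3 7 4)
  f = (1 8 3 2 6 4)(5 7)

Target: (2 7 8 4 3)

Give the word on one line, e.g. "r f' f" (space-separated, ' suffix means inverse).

r' r'

  after r': (2 4 7 3 8)
  after r': (2 7 8 4 3)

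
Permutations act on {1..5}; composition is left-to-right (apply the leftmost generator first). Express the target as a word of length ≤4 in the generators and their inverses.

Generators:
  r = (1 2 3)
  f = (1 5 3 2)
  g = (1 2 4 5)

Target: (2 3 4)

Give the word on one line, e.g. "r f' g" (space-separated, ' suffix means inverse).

  after f': (1 2 3 5)
  after g': (2 3 4)

f' g'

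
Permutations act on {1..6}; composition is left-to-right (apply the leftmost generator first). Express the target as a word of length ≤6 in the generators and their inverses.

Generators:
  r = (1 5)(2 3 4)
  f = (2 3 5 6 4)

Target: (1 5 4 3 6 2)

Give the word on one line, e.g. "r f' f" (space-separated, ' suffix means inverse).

r r f' f' r'

  after r: (1 5)(2 3 4)
  after r: (2 4 3)
  after f': (2 6 5 3 4)
  after f': (2 5)(3 6)
  after r': (1 5 4 3 6 2)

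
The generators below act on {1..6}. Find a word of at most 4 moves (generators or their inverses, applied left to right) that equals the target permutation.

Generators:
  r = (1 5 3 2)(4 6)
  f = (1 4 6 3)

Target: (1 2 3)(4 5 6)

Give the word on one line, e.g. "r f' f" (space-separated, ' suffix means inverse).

  after f': (1 3 6 4)
  after r: (1 2)(3 4 5)
  after f': (1 2 3)(4 5 6)

f' r f'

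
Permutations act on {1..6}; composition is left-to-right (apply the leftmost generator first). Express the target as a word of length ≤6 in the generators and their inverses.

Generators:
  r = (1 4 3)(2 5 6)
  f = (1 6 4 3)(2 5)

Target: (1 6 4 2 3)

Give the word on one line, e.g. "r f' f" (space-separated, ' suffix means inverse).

f r f r

  after f: (1 6 4 3)(2 5)
  after r: (1 2 6 3 4)
  after f: (1 5 2 4 6)
  after r: (1 6 4 2 3)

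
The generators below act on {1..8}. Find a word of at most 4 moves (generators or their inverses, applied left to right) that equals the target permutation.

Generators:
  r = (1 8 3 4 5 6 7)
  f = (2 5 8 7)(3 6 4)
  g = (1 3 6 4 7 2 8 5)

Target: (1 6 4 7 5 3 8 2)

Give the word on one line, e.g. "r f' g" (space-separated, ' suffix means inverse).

g' r

  after g': (1 5 8 2 7 4 6 3)
  after r: (1 6 4 7 5 3 8 2)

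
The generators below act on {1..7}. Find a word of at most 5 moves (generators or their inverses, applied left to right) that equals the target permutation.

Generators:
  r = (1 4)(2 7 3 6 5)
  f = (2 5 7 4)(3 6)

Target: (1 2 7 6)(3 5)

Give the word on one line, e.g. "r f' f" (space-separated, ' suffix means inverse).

  after r: (1 4)(2 7 3 6 5)
  after f': (1 7 6 2 5 4)
  after f': (1 5 7 3 6 4)
  after r: (1 2 7 6)(3 5)

r f' f' r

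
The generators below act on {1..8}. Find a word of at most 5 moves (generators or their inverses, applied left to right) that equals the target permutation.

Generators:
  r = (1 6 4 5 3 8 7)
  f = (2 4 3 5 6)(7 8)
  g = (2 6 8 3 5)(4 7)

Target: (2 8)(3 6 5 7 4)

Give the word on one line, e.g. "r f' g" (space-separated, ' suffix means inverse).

f g f'

  after f: (2 4 3 5 6)(7 8)
  after g: (2 7 3)(4 5 8)
  after f': (2 8)(3 6 5 7 4)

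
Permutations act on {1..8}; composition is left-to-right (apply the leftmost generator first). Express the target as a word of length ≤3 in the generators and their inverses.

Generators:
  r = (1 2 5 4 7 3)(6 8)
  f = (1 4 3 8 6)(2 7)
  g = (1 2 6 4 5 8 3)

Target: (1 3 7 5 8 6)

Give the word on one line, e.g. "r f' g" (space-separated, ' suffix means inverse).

g f r

  after g: (1 2 6 4 5 8 3)
  after f: (1 7 2)(3 4 5 6)
  after r: (1 3 7 5 8 6)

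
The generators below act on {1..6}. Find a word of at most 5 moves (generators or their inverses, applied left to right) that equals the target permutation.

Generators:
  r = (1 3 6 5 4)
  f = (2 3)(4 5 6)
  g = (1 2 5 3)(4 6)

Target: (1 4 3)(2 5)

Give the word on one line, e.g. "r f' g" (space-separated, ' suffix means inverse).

g g f g

  after g: (1 2 5 3)(4 6)
  after g: (1 5)(2 3)
  after f: (1 6 4 5)
  after g: (1 4 3)(2 5)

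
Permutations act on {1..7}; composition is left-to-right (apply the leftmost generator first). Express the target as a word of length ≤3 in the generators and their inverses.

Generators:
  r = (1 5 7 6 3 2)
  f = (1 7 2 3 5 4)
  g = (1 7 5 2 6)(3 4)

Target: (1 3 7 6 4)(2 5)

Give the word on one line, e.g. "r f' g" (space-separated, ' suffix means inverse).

f g f'

  after f: (1 7 2 3 5 4)
  after g: (1 5 3 2 4 7 6)
  after f': (1 3 7 6 4)(2 5)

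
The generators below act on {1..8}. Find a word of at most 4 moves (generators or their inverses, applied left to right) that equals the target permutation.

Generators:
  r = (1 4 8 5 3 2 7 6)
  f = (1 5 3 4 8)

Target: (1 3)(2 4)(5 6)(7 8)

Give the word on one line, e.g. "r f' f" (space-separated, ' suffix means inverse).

r' r' r' r'

  after r': (1 6 7 2 3 5 8 4)
  after r': (1 7 3 8)(2 5 4 6)
  after r': (1 2 8 6 3 4 7 5)
  after r': (1 3)(2 4)(5 6)(7 8)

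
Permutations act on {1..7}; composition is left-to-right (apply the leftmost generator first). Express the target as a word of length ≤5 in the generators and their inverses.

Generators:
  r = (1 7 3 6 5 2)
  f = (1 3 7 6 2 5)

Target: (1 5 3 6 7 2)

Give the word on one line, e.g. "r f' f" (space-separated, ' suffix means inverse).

r r r f r'

  after r: (1 7 3 6 5 2)
  after r: (1 3 5)(2 7 6)
  after r: (1 6)(2 3)(5 7)
  after f: (1 2 7)(3 5 6)
  after r': (1 5 3 6 7 2)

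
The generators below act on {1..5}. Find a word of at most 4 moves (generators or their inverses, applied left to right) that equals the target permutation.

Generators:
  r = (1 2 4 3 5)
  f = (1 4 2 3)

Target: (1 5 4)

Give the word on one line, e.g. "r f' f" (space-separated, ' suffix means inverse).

  after r': (1 5 3 4 2)
  after f: (1 5)(2 4 3)
  after f: (1 5 4)

r' f f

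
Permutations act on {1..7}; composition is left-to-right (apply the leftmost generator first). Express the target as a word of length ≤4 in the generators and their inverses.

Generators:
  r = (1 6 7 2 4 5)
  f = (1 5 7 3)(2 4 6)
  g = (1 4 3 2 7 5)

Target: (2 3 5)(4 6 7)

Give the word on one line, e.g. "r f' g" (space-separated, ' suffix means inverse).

g' r

  after g': (1 5 7 2 3 4)
  after r: (2 3 5)(4 6 7)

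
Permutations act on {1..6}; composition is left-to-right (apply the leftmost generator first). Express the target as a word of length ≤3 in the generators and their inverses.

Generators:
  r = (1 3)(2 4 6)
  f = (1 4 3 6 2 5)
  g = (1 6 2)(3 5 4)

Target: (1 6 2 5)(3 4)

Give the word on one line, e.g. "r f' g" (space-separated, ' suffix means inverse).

  after r: (1 3)(2 4 6)
  after g': (1 4)(2 5 3)
  after r: (1 6 2 5)(3 4)

r g' r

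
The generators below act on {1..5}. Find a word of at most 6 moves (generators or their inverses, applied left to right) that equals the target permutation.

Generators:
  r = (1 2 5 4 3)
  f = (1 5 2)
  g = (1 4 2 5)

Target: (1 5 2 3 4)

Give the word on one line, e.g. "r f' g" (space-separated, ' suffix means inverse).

  after g: (1 4 2 5)
  after r: (1 3)(2 4 5)
  after r: (2 3)
  after g': (1 5 2 3 4)

g r r g'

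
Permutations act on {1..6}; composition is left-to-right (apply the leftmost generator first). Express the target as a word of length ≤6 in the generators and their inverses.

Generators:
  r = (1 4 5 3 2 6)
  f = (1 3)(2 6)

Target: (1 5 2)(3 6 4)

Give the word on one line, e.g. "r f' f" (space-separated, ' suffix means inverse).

r f f r

  after r: (1 4 5 3 2 6)
  after f: (1 4 5)(3 6)
  after f: (1 4 5 3 2 6)
  after r: (1 5 2)(3 6 4)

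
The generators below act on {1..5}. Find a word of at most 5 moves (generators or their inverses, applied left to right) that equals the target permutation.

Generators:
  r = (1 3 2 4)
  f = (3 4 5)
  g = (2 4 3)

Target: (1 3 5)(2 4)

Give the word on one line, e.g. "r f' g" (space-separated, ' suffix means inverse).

  after f: (3 4 5)
  after r': (1 4 5)(2 3)
  after f': (1 3 2 5)
  after g': (1 4 2 5)
  after f': (1 3 5)(2 4)

f r' f' g' f'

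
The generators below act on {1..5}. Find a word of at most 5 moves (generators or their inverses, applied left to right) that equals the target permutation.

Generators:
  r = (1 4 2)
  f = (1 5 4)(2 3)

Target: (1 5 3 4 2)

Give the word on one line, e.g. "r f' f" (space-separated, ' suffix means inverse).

  after r: (1 4 2)
  after f: (2 5 4 3)
  after r': (1 2 5)(3 4)
  after r': (1 4 3)(2 5)
  after f': (1 5 3 4 2)

r f r' r' f'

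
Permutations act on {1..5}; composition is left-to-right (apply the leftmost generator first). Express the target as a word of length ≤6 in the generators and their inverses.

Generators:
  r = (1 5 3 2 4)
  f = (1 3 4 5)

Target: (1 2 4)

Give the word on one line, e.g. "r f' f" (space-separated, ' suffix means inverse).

  after f: (1 3 4 5)
  after r': (1 5 4)(2 3)
  after f': (1 4 5 3 2)
  after r': (1 2 4)

f r' f' r'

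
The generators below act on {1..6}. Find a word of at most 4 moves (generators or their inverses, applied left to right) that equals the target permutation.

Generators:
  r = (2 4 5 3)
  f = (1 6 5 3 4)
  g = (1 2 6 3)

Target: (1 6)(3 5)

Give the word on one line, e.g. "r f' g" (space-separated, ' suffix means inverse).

  after r: (2 4 5 3)
  after g': (1 3)(2 4 5 6)
  after g': (1 6)(2 4 5)
  after r': (1 6)(3 5)

r g' g' r'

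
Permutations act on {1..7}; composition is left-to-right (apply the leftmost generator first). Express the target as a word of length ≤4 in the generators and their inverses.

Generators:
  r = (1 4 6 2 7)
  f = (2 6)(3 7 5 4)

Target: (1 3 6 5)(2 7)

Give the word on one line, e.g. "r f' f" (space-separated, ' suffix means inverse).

r' f' r

  after r': (1 7 2 6 4)
  after f': (1 3 4)(5 7 6)
  after r: (1 3 6 5)(2 7)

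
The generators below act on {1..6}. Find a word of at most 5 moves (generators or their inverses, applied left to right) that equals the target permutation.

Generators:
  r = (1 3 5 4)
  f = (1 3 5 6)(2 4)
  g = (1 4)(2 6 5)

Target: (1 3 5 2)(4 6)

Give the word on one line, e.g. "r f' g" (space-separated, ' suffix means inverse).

r f' r' r' r'

  after r: (1 3 5 4)
  after f': (2 4 6 5)
  after r': (1 4 6 3)(2 5)
  after r': (1 5 2 3 4 6)
  after r': (1 3 5 2)(4 6)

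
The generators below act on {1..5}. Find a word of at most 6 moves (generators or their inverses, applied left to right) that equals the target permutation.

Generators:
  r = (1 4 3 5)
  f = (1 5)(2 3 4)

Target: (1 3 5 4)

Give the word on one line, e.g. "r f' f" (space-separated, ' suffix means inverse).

  after r: (1 4 3 5)
  after f: (1 2 3)
  after r': (1 2 4)(3 5)
  after f': (1 4 5 2 3)
  after f': (1 3 5 4)

r f r' f' f'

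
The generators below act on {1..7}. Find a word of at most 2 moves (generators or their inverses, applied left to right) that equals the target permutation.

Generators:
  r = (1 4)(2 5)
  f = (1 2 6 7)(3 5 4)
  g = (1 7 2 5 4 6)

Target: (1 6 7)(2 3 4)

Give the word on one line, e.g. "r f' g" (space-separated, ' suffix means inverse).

  after g: (1 7 2 5 4 6)
  after f': (1 6 7)(2 3 4)

g f'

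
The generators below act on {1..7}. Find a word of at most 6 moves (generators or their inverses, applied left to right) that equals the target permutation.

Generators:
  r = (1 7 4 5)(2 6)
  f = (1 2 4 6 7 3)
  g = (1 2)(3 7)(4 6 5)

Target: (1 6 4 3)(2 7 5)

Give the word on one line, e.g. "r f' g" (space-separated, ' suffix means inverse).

  after f: (1 2 4 6 7 3)
  after r': (1 6)(2 7 3 5 4)
  after g': (1 4)(2 3 6)
  after r: (1 5)(2 3)(4 7)
  after g': (1 6 4 3)(2 7 5)

f r' g' r g'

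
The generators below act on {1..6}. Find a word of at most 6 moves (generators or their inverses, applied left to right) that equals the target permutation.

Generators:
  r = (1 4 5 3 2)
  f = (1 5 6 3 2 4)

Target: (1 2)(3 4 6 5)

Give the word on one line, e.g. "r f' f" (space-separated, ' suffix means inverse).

r' f r f' r'

  after r': (1 2 3 5 4)
  after f: (1 4 5)(3 6)
  after r: (1 5 4 3 6 2)
  after f': (2 4 6 3 5)
  after r': (1 2)(3 4 6 5)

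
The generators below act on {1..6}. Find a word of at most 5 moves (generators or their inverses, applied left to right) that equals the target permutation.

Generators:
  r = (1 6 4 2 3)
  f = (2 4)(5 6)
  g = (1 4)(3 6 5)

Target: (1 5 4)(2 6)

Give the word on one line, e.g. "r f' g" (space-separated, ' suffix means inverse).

  after r': (1 3 2 4 6)
  after f: (1 3 4 5 6)
  after f: (1 3 2 4 6)
  after g': (1 5 6 4 3 2)
  after r: (1 5 4)(2 6)

r' f f g' r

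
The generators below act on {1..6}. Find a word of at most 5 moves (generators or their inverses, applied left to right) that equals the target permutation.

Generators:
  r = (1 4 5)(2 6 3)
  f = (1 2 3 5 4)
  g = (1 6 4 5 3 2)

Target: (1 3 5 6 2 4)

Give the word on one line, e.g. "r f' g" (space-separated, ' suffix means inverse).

g g f' g

  after g: (1 6 4 5 3 2)
  after g: (1 4 3)(2 6 5)
  after f': (1 5)(2 6 3 4)
  after g: (1 3 5 6 2 4)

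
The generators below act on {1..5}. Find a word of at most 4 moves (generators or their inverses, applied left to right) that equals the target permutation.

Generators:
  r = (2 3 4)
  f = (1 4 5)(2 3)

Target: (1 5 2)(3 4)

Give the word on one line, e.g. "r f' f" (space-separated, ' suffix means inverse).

  after r': (2 4 3)
  after f': (1 5 4 2)
  after r': (1 5 3 2)
  after r': (1 5 2)(3 4)

r' f' r' r'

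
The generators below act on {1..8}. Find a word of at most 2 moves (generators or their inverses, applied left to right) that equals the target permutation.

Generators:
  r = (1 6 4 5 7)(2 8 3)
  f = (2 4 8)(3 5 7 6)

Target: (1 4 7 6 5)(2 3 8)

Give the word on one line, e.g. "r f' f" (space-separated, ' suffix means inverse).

  after r: (1 6 4 5 7)(2 8 3)
  after r: (1 4 7 6 5)(2 3 8)

r r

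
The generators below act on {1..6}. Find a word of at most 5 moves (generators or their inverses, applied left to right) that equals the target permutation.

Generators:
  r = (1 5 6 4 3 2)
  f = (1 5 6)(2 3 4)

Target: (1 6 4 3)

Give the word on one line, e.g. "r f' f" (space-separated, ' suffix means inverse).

r r f r f

  after r: (1 5 6 4 3 2)
  after r: (1 6 3)(2 5 4)
  after f: (2 6 4 3 5)
  after r: (1 5)(2 4)(3 6)
  after f: (1 6 4 3)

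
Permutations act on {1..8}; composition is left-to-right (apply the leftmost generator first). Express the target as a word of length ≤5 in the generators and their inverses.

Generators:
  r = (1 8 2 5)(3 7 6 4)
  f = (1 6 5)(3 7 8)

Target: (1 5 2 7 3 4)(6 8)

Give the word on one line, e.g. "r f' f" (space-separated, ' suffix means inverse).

f f r' f r

  after f: (1 6 5)(3 7 8)
  after f: (1 5 6)(3 8 7)
  after r': (1 2 8 3)(4 6 5 7)
  after f: (1 2 3 6)(4 5 8 7)
  after r: (1 5 2 7 3 4)(6 8)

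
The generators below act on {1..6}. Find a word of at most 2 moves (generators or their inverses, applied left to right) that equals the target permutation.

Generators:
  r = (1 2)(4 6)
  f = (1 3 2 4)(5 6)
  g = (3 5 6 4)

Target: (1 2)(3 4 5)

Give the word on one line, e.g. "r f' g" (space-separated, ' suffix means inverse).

r g'

  after r: (1 2)(4 6)
  after g': (1 2)(3 4 5)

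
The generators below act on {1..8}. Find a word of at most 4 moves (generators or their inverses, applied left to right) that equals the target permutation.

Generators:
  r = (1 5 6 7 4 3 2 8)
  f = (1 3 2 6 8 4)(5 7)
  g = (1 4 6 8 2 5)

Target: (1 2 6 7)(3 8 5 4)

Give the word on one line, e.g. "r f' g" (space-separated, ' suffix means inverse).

r g'

  after r: (1 5 6 7 4 3 2 8)
  after g': (1 2 6 7)(3 8 5 4)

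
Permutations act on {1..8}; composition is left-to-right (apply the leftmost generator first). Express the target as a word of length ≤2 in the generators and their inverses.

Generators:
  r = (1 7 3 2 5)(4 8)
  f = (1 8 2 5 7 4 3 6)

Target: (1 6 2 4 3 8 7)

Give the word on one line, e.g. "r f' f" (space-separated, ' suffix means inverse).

  after f': (1 6 3 4 7 5 2 8)
  after r: (1 6 2 4 3 8 7)

f' r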